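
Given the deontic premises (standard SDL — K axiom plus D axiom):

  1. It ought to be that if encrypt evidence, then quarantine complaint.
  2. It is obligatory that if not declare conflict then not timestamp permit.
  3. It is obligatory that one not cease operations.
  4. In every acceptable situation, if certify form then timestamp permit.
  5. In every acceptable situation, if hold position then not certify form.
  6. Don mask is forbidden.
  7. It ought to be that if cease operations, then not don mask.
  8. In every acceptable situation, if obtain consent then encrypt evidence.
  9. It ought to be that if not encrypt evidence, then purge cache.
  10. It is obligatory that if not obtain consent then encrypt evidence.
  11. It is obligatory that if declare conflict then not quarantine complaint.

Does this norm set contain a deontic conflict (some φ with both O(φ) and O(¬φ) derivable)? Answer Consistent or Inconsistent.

Consistent

Premise 7 is O(cease_operations → ¬don_mask); even if O(¬don_mask) held, inferring O(cease_operations) would be affirming the consequent — invalid.
So O(cease_operations) is not derivable, and the apparent clash with O(¬cease_operations) does not arise.
A world satisfying every obligation exists (e.g. cease_operations=false, certify_form=false, declare_conflict=false, don_mask=false, encrypt_evidence=true, hold_position=false, obtain_consent=false, purge_cache=false, quarantine_complaint=true, timestamp_permit=false); no atom is both obligatory and forbidden, so the set is consistent.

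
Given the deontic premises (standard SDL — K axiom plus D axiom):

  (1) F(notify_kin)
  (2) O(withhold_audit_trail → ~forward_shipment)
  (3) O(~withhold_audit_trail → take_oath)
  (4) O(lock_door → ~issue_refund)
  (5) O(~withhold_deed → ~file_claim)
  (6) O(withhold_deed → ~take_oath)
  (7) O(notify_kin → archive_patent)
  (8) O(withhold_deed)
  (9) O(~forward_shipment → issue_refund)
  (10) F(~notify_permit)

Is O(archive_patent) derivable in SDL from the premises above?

Premise 7 is O(notify_kin → archive_patent), but O(notify_kin) is not derivable from the premises, so it does not yield O(archive_patent).
No other premise forces O(archive_patent). An ideal world satisfying every premise can still have archive_patent false, so O(archive_patent) is not derivable.

No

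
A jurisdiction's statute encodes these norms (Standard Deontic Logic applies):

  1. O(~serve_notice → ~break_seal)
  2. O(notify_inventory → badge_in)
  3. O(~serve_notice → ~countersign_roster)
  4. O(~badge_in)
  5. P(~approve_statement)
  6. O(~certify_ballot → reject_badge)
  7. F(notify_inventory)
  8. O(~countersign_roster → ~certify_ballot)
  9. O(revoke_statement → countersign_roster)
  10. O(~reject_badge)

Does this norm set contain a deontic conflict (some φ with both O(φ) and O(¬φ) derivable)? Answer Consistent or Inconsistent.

Premise 2 is O(notify_inventory → badge_in), but O(notify_inventory) is not derivable from the premises, so it does not yield O(badge_in).
So O(badge_in) is not derivable, and the apparent clash with O(~badge_in) does not arise.
A world satisfying every obligation exists (e.g. approve_statement=false, badge_in=false, break_seal=false, certify_ballot=true, countersign_roster=true, notify_inventory=false, reject_badge=false, revoke_statement=false, serve_notice=true); no atom is both obligatory and forbidden, so the set is consistent.

Consistent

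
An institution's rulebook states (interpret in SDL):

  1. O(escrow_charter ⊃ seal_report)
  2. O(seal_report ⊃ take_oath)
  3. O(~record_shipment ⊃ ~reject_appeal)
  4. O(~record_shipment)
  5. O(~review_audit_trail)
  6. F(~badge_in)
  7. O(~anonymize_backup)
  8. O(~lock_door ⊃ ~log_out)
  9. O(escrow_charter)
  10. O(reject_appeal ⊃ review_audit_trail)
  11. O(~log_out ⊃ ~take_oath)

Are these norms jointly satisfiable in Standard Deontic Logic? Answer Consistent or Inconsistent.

Consistent

Premise 10 is O(reject_appeal ⊃ review_audit_trail), but O(reject_appeal) is not derivable from the premises, so it does not yield O(review_audit_trail).
So O(review_audit_trail) is not derivable, and the apparent clash with O(~review_audit_trail) does not arise.
A world satisfying every obligation exists (e.g. anonymize_backup=false, badge_in=true, escrow_charter=true, lock_door=true, log_out=true, record_shipment=false, reject_appeal=false, review_audit_trail=false, seal_report=true, take_oath=true); no atom is both obligatory and forbidden, so the set is consistent.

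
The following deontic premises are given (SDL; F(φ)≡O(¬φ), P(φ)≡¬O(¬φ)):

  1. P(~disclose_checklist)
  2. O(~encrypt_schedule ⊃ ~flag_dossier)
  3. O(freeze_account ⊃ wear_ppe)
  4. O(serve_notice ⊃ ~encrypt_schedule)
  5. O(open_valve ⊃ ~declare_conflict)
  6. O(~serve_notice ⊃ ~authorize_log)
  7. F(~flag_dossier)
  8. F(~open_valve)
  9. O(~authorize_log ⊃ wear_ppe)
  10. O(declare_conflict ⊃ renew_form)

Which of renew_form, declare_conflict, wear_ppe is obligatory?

wear_ppe

F(~flag_dossier) at premise 7 means O(flag_dossier).
The contrapositive of premise 2 (O(~encrypt_schedule ⊃ ~flag_dossier)) is O(flag_dossier ⊃ encrypt_schedule), and O(flag_dossier) is already established, so O(encrypt_schedule).
Premise 4, O(serve_notice ⊃ ~encrypt_schedule), contraposes to O(encrypt_schedule ⊃ ~serve_notice); with O(encrypt_schedule) we get O(~serve_notice).
Applying K to premise 6 (O(~serve_notice ⊃ ~authorize_log)) and O(~serve_notice) yields O(~authorize_log).
Premise 9 is O(~authorize_log ⊃ wear_ppe); since O(~authorize_log), deontic closure gives O(wear_ppe).
So O(wear_ppe) holds — wear_ppe is obligatory. None of the other listed options is made obligatory by any chain of premises.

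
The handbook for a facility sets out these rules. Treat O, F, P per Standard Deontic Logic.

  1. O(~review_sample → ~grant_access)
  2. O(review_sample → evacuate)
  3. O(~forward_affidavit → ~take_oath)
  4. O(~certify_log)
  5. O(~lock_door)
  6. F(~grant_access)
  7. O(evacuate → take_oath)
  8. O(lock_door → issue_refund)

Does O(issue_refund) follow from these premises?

Premise 8 is O(lock_door → issue_refund), but O(lock_door) is not derivable from the premises, so it does not yield O(issue_refund).
No other premise forces O(issue_refund). An ideal world satisfying every premise can still have issue_refund false, so O(issue_refund) is not derivable.

No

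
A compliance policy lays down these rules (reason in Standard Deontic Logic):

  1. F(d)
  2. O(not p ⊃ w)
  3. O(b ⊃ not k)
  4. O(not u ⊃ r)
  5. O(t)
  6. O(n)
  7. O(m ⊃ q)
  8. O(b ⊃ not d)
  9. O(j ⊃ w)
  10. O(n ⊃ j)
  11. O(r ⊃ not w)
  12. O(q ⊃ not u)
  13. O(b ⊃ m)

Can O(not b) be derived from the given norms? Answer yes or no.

From premise 6 we have O(n).
With premise 10, O(n ⊃ j), the K-axiom yields O(j).
With premise 9, O(j ⊃ w), the K-axiom yields O(w).
The contrapositive of premise 11 (O(r ⊃ not w)) is O(w ⊃ not r), and O(w) is already established, so O(not r).
Premise 4, O(not u ⊃ r), contraposes to O(not r ⊃ u); with O(not r) we get O(u).
The contrapositive of premise 12 (O(q ⊃ not u)) is O(u ⊃ not q), and O(u) is already established, so O(not q).
Premise 7 is O(m ⊃ q); contrapositively O(not q ⊃ not m). Since O(not q) holds, K gives O(not m).
Premise 13, O(b ⊃ m), contraposes to O(not m ⊃ not b); with O(not m) we get O(not b).
Premises 1, 2, 3, 5, 8 do not contribute to this derivation.
So O(not b) follows.

Yes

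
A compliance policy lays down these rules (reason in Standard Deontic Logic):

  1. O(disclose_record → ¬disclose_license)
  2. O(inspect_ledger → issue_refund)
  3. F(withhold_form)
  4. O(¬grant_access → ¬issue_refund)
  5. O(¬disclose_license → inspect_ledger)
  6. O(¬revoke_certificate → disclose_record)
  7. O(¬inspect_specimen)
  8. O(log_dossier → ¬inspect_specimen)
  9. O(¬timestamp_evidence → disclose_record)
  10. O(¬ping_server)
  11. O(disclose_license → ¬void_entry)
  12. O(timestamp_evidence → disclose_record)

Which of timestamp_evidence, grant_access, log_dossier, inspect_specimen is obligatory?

By case analysis on timestamp_evidence: premise 12 gives O(timestamp_evidence → disclose_record) and premise 9 gives O(¬timestamp_evidence → disclose_record), so O(disclose_record) either way.
Applying K to premise 1 (O(disclose_record → ¬disclose_license)) and O(disclose_record) yields O(¬disclose_license).
Applying K to premise 5 (O(¬disclose_license → inspect_ledger)) and O(¬disclose_license) yields O(inspect_ledger).
With premise 2, O(inspect_ledger → issue_refund), the K-axiom yields O(issue_refund).
Premise 4, O(¬grant_access → ¬issue_refund), contraposes to O(issue_refund → grant_access); with O(issue_refund) we get O(grant_access).
So O(grant_access) holds — grant_access is obligatory. None of the other listed options is made obligatory by any chain of premises.

grant_access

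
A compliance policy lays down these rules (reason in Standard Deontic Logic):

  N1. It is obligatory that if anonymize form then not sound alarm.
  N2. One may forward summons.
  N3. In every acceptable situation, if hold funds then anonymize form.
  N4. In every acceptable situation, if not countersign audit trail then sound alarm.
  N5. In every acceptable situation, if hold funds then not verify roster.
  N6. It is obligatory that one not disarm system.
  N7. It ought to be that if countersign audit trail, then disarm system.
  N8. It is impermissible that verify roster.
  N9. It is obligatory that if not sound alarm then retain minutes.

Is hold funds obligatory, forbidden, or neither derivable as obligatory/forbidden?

Forbidden

From premise 6 we have O(¬disarm_system).
Premise 7 is O(countersign_audit_trail → disarm_system); contrapositively O(¬disarm_system → ¬countersign_audit_trail). Since O(¬disarm_system) holds, K gives O(¬countersign_audit_trail).
From O(¬countersign_audit_trail) and premise 4, O(¬countersign_audit_trail → sound_alarm), we obtain O(sound_alarm).
Premise 1, O(anonymize_form → ¬sound_alarm), contraposes to O(sound_alarm → ¬anonymize_form); with O(sound_alarm) we get O(¬anonymize_form).
Premise 3, O(hold_funds → anonymize_form), contraposes to O(¬anonymize_form → ¬hold_funds); with O(¬anonymize_form) we get O(¬hold_funds).
Premises 2, 5, 8, 9 do not contribute to this derivation.
Thus O(¬hold_funds), which is F(hold_funds): hold_funds is forbidden.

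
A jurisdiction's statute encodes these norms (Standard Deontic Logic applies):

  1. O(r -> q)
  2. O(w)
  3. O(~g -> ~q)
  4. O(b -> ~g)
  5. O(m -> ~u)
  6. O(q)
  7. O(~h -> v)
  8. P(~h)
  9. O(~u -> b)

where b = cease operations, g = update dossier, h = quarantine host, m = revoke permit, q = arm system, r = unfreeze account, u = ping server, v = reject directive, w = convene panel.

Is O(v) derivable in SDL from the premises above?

No

Premise 7 is O(~h -> v), but O(~h) is not derivable from the premises (the permission P(~h) asserts only ~O(h), not O(~h)), so it does not yield O(v).
No other premise forces O(v). An ideal world satisfying every premise can still have v false, so O(v) is not derivable.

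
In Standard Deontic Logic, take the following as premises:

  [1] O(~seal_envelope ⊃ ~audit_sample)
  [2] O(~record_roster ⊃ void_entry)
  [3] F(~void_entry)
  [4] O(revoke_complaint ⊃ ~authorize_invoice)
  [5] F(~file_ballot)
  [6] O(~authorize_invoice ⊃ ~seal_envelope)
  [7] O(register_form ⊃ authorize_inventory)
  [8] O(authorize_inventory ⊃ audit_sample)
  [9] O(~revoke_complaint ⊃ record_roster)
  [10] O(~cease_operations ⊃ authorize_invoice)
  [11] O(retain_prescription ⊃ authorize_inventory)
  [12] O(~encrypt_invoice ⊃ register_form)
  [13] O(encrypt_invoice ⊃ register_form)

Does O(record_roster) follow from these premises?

Premises 12 and 13 cover both cases: O(~encrypt_invoice ⊃ register_form) and O(encrypt_invoice ⊃ register_form). Since ~encrypt_invoice ∨ encrypt_invoice is a tautology, O(register_form) follows.
From O(register_form) and premise 7, O(register_form ⊃ authorize_inventory), we obtain O(authorize_inventory).
With premise 8, O(authorize_inventory ⊃ audit_sample), the K-axiom yields O(audit_sample).
Premise 1, O(~seal_envelope ⊃ ~audit_sample), contraposes to O(audit_sample ⊃ seal_envelope); with O(audit_sample) we get O(seal_envelope).
Premise 6 is O(~authorize_invoice ⊃ ~seal_envelope); contrapositively O(seal_envelope ⊃ authorize_invoice). Since O(seal_envelope) holds, K gives O(authorize_invoice).
Premise 4 is O(revoke_complaint ⊃ ~authorize_invoice); contrapositively O(authorize_invoice ⊃ ~revoke_complaint). Since O(authorize_invoice) holds, K gives O(~revoke_complaint).
Applying K to premise 9 (O(~revoke_complaint ⊃ record_roster)) and O(~revoke_complaint) yields O(record_roster).
Premises 2, 3, 5, 10, 11 do not contribute to this derivation.
So O(record_roster) follows.

Yes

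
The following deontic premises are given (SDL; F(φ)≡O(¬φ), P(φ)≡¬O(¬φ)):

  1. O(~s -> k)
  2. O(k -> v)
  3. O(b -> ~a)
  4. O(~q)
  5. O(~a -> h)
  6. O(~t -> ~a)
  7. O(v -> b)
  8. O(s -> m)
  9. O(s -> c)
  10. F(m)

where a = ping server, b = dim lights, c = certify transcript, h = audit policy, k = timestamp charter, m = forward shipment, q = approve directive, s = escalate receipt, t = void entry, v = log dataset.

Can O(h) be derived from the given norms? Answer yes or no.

Yes

F(m) at premise 10 means O(~m).
Premise 8 is O(s -> m); contrapositively O(~m -> ~s). Since O(~m) holds, K gives O(~s).
Premise 1 is O(~s -> k); since O(~s), deontic closure gives O(k).
With premise 2, O(k -> v), the K-axiom yields O(v).
From O(v) and premise 7, O(v -> b), we obtain O(b).
Applying K to premise 3 (O(b -> ~a)) and O(b) yields O(~a).
Applying K to premise 5 (O(~a -> h)) and O(~a) yields O(h).
Premises 4, 6, 9 do not contribute to this derivation.
So O(h) follows.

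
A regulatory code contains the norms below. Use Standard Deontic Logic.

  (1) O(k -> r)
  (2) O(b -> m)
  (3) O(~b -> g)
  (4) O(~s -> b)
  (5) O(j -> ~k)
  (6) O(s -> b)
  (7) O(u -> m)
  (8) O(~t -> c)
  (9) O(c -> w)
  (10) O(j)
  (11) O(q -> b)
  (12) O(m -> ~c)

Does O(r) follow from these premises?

Premise 1 is O(k -> r), but O(k) is not derivable from the premises, so it does not yield O(r).
No other premise forces O(r). An ideal world satisfying every premise can still have r false, so O(r) is not derivable.

No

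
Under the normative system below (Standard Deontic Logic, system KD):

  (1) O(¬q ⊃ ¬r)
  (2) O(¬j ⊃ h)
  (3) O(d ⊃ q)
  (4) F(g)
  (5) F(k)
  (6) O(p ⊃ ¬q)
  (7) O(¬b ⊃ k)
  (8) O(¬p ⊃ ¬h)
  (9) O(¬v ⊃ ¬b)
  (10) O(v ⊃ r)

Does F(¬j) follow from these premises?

Premise 5 is F(k), i.e. O(¬k).
Premise 7, O(¬b ⊃ k), contraposes to O(¬k ⊃ b); with O(¬k) we get O(b).
Premise 9 is O(¬v ⊃ ¬b); contrapositively O(b ⊃ v). Since O(b) holds, K gives O(v).
Premise 10 is O(v ⊃ r); since O(v), deontic closure gives O(r).
Premise 1, O(¬q ⊃ ¬r), contraposes to O(r ⊃ q); with O(r) we get O(q).
The contrapositive of premise 6 (O(p ⊃ ¬q)) is O(q ⊃ ¬p), and O(q) is already established, so O(¬p).
From O(¬p) and premise 8, O(¬p ⊃ ¬h), we obtain O(¬h).
Premise 2, O(¬j ⊃ h), contraposes to O(¬h ⊃ j); with O(¬h) we get O(j).
Premises 3, 4 do not contribute to this derivation.
So O(j) holds, i.e. F(¬j). The claim follows.

Yes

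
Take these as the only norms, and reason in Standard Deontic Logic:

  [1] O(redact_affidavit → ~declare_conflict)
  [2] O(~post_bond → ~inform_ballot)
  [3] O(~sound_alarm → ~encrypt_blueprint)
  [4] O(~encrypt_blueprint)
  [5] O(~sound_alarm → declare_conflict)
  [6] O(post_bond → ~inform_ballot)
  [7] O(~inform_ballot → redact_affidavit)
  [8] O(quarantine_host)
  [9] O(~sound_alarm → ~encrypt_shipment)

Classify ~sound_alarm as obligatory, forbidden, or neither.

Forbidden

By case analysis on post_bond: premise 6 gives O(post_bond → ~inform_ballot) and premise 2 gives O(~post_bond → ~inform_ballot), so O(~inform_ballot) either way.
From O(~inform_ballot) and premise 7, O(~inform_ballot → redact_affidavit), we obtain O(redact_affidavit).
With premise 1, O(redact_affidavit → ~declare_conflict), the K-axiom yields O(~declare_conflict).
The contrapositive of premise 5 (O(~sound_alarm → declare_conflict)) is O(~declare_conflict → sound_alarm), and O(~declare_conflict) is already established, so O(sound_alarm).
Premises 3, 4, 8, 9 do not contribute to this derivation.
Thus O(sound_alarm), which is F(~sound_alarm): ~sound_alarm is forbidden.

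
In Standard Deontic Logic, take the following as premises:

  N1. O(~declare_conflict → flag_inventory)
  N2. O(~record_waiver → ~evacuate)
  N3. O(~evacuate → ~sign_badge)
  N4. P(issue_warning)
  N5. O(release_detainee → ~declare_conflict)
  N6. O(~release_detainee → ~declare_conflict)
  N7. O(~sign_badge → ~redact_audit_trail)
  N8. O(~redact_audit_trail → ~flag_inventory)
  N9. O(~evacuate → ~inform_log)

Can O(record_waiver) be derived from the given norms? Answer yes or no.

Yes

By case analysis on ~release_detainee: premise 6 gives O(~release_detainee → ~declare_conflict) and premise 5 gives O(release_detainee → ~declare_conflict), so O(~declare_conflict) either way.
Premise 1 is O(~declare_conflict → flag_inventory); since O(~declare_conflict), deontic closure gives O(flag_inventory).
Premise 8 is O(~redact_audit_trail → ~flag_inventory); contrapositively O(flag_inventory → redact_audit_trail). Since O(flag_inventory) holds, K gives O(redact_audit_trail).
The contrapositive of premise 7 (O(~sign_badge → ~redact_audit_trail)) is O(redact_audit_trail → sign_badge), and O(redact_audit_trail) is already established, so O(sign_badge).
Premise 3 is O(~evacuate → ~sign_badge); contrapositively O(sign_badge → evacuate). Since O(sign_badge) holds, K gives O(evacuate).
Premise 2 is O(~record_waiver → ~evacuate); contrapositively O(evacuate → record_waiver). Since O(evacuate) holds, K gives O(record_waiver).
Premises 4, 9 do not contribute to this derivation.
So O(record_waiver) follows.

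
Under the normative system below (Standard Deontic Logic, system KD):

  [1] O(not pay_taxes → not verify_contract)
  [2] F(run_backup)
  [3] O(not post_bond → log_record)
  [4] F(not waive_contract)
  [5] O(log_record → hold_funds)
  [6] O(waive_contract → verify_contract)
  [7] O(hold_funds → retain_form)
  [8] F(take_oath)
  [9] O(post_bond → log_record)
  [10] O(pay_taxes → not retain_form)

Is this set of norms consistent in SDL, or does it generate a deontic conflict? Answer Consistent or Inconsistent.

Inconsistent

Premises 9 and 3 cover both cases: O(post_bond → log_record) and O(not post_bond → log_record). Since post_bond ∨ not post_bond is a tautology, O(log_record) follows.
Applying K to premise 5 (O(log_record → hold_funds)) and O(log_record) yields O(hold_funds).
Applying K to premise 7 (O(hold_funds → retain_form)) and O(hold_funds) yields O(retain_form).
The contrapositive of premise 10 (O(pay_taxes → not retain_form)) is O(retain_form → not pay_taxes), and O(retain_form) is already established, so O(not pay_taxes).
Applying K to premise 1 (O(not pay_taxes → not verify_contract)) and O(not pay_taxes) yields O(not verify_contract).
The contrapositive of premise 6 (O(waive_contract → verify_contract)) is O(not verify_contract → not waive_contract), and O(not verify_contract) is already established, so O(not waive_contract).
However, F(not waive_contract) at premise 4 amounts to O(waive_contract).
We now have both O(not waive_contract) and O(waive_contract) — waive_contract is simultaneously obligatory and forbidden, violating the D-axiom.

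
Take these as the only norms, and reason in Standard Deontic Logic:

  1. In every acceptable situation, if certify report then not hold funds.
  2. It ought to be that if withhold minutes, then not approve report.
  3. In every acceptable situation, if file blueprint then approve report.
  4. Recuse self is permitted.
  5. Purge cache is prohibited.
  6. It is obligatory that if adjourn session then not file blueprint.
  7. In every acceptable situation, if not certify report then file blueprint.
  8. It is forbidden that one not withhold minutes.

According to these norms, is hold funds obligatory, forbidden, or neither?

Premise 8, F(¬withhold_minutes), is equivalent to O(withhold_minutes).
Premise 2 is O(withhold_minutes → ¬approve_report); since O(withhold_minutes), deontic closure gives O(¬approve_report).
Premise 3, O(file_blueprint → approve_report), contraposes to O(¬approve_report → ¬file_blueprint); with O(¬approve_report) we get O(¬file_blueprint).
Premise 7 is O(¬certify_report → file_blueprint); contrapositively O(¬file_blueprint → certify_report). Since O(¬file_blueprint) holds, K gives O(certify_report).
Applying K to premise 1 (O(certify_report → ¬hold_funds)) and O(certify_report) yields O(¬hold_funds).
Premises 4, 5, 6 do not contribute to this derivation.
Thus O(¬hold_funds), which is F(hold_funds): hold_funds is forbidden.

Forbidden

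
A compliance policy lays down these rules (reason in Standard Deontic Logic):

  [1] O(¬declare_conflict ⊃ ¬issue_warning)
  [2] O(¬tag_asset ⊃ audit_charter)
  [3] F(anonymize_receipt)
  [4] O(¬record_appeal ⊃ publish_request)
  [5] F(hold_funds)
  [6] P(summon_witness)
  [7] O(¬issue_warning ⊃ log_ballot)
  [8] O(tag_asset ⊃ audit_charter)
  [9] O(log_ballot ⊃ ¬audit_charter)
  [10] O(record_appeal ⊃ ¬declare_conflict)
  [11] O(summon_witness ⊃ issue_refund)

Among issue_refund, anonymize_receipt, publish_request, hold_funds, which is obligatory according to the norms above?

publish_request

Premises 8 and 2 are O(tag_asset ⊃ audit_charter) and O(¬tag_asset ⊃ audit_charter); every ideal world satisfies tag_asset or ¬tag_asset, so in either case audit_charter holds — hence O(audit_charter).
Premise 9, O(log_ballot ⊃ ¬audit_charter), contraposes to O(audit_charter ⊃ ¬log_ballot); with O(audit_charter) we get O(¬log_ballot).
Premise 7 is O(¬issue_warning ⊃ log_ballot); contrapositively O(¬log_ballot ⊃ issue_warning). Since O(¬log_ballot) holds, K gives O(issue_warning).
The contrapositive of premise 1 (O(¬declare_conflict ⊃ ¬issue_warning)) is O(issue_warning ⊃ declare_conflict), and O(issue_warning) is already established, so O(declare_conflict).
The contrapositive of premise 10 (O(record_appeal ⊃ ¬declare_conflict)) is O(declare_conflict ⊃ ¬record_appeal), and O(declare_conflict) is already established, so O(¬record_appeal).
With premise 4, O(¬record_appeal ⊃ publish_request), the K-axiom yields O(publish_request).
So O(publish_request) holds — publish_request is obligatory. None of the other listed options is made obligatory by any chain of premises.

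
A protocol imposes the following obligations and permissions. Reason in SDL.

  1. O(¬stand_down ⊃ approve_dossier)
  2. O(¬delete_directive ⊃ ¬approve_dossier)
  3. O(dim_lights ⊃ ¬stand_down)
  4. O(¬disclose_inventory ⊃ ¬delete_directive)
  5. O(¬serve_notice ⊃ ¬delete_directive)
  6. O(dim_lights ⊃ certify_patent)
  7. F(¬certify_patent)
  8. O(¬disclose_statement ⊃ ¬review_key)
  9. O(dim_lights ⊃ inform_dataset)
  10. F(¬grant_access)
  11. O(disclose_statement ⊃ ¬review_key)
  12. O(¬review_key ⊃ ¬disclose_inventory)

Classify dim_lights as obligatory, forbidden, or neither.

Forbidden

By case analysis on ¬disclose_statement: premise 8 gives O(¬disclose_statement ⊃ ¬review_key) and premise 11 gives O(disclose_statement ⊃ ¬review_key), so O(¬review_key) either way.
With premise 12, O(¬review_key ⊃ ¬disclose_inventory), the K-axiom yields O(¬disclose_inventory).
With premise 4, O(¬disclose_inventory ⊃ ¬delete_directive), the K-axiom yields O(¬delete_directive).
From O(¬delete_directive) and premise 2, O(¬delete_directive ⊃ ¬approve_dossier), we obtain O(¬approve_dossier).
Premise 1, O(¬stand_down ⊃ approve_dossier), contraposes to O(¬approve_dossier ⊃ stand_down); with O(¬approve_dossier) we get O(stand_down).
Premise 3, O(dim_lights ⊃ ¬stand_down), contraposes to O(stand_down ⊃ ¬dim_lights); with O(stand_down) we get O(¬dim_lights).
Premises 5, 6, 7, 9, 10 do not contribute to this derivation.
Thus O(¬dim_lights), which is F(dim_lights): dim_lights is forbidden.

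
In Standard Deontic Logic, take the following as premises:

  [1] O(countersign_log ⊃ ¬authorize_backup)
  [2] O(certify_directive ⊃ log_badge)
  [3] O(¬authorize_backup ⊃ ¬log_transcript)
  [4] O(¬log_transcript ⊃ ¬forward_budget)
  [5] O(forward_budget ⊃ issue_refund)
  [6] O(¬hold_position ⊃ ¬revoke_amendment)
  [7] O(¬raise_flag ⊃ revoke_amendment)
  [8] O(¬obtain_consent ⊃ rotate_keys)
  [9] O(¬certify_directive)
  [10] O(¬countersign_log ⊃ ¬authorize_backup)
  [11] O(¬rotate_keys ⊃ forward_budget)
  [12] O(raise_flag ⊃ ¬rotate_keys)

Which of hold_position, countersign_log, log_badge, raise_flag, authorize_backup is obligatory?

Premises 1 and 10 are O(countersign_log ⊃ ¬authorize_backup) and O(¬countersign_log ⊃ ¬authorize_backup); every ideal world satisfies countersign_log or ¬countersign_log, so in either case ¬authorize_backup holds — hence O(¬authorize_backup).
Applying K to premise 3 (O(¬authorize_backup ⊃ ¬log_transcript)) and O(¬authorize_backup) yields O(¬log_transcript).
Applying K to premise 4 (O(¬log_transcript ⊃ ¬forward_budget)) and O(¬log_transcript) yields O(¬forward_budget).
Premise 11, O(¬rotate_keys ⊃ forward_budget), contraposes to O(¬forward_budget ⊃ rotate_keys); with O(¬forward_budget) we get O(rotate_keys).
The contrapositive of premise 12 (O(raise_flag ⊃ ¬rotate_keys)) is O(rotate_keys ⊃ ¬raise_flag), and O(rotate_keys) is already established, so O(¬raise_flag).
Premise 7 is O(¬raise_flag ⊃ revoke_amendment); since O(¬raise_flag), deontic closure gives O(revoke_amendment).
The contrapositive of premise 6 (O(¬hold_position ⊃ ¬revoke_amendment)) is O(revoke_amendment ⊃ hold_position), and O(revoke_amendment) is already established, so O(hold_position).
So O(hold_position) holds — hold_position is obligatory. None of the other listed options is made obligatory by any chain of premises.

hold_position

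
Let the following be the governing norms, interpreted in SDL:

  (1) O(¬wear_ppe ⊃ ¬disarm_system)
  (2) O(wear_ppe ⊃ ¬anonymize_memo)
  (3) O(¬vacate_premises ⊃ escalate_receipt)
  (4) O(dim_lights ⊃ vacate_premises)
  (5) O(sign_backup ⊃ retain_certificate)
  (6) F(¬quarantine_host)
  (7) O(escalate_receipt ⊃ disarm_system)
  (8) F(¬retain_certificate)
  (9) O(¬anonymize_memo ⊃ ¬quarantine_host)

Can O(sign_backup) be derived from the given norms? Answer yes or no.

Premise 5 is O(sign_backup ⊃ retain_certificate); even if O(retain_certificate) held, inferring O(sign_backup) would be affirming the consequent — invalid.
No other premise forces O(sign_backup). An ideal world satisfying every premise can still have sign_backup false, so O(sign_backup) is not derivable.

No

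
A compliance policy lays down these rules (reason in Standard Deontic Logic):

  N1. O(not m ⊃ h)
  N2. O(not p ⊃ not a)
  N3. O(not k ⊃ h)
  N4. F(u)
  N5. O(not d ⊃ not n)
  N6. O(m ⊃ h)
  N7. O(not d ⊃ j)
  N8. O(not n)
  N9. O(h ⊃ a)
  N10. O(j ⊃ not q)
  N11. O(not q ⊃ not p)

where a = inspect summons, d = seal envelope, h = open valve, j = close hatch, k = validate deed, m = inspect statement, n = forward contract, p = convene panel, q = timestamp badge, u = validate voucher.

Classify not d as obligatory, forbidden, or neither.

Forbidden

By case analysis on m: premise 6 gives O(m ⊃ h) and premise 1 gives O(not m ⊃ h), so O(h) either way.
With premise 9, O(h ⊃ a), the K-axiom yields O(a).
Premise 2, O(not p ⊃ not a), contraposes to O(a ⊃ p); with O(a) we get O(p).
The contrapositive of premise 11 (O(not q ⊃ not p)) is O(p ⊃ q), and O(p) is already established, so O(q).
The contrapositive of premise 10 (O(j ⊃ not q)) is O(q ⊃ not j), and O(q) is already established, so O(not j).
Premise 7 is O(not d ⊃ j); contrapositively O(not j ⊃ d). Since O(not j) holds, K gives O(d).
Premises 3, 4, 5, 8 do not contribute to this derivation.
Thus O(d), which is F(not d): not d is forbidden.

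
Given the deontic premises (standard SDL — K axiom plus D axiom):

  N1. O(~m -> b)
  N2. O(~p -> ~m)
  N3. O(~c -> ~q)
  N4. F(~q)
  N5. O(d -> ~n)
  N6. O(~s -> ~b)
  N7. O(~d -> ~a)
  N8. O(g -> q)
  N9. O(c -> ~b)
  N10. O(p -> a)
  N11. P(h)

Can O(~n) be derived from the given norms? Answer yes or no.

Premise 4, F(~q), is equivalent to O(q).
Premise 3, O(~c -> ~q), contraposes to O(q -> c); with O(q) we get O(c).
With premise 9, O(c -> ~b), the K-axiom yields O(~b).
Premise 1, O(~m -> b), contraposes to O(~b -> m); with O(~b) we get O(m).
Premise 2 is O(~p -> ~m); contrapositively O(m -> p). Since O(m) holds, K gives O(p).
Premise 10 is O(p -> a); since O(p), deontic closure gives O(a).
The contrapositive of premise 7 (O(~d -> ~a)) is O(a -> d), and O(a) is already established, so O(d).
With premise 5, O(d -> ~n), the K-axiom yields O(~n).
Premises 6, 8, 11 do not contribute to this derivation.
So O(~n) follows.

Yes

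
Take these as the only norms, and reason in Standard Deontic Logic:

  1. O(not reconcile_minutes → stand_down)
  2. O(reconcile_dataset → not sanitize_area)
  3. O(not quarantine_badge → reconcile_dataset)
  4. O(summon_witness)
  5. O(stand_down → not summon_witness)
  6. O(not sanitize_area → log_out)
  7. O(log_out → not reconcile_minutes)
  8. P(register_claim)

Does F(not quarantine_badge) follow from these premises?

Yes

Premise 4 states O(summon_witness) outright.
Premise 5, O(stand_down → not summon_witness), contraposes to O(summon_witness → not stand_down); with O(summon_witness) we get O(not stand_down).
The contrapositive of premise 1 (O(not reconcile_minutes → stand_down)) is O(not stand_down → reconcile_minutes), and O(not stand_down) is already established, so O(reconcile_minutes).
Premise 7, O(log_out → not reconcile_minutes), contraposes to O(reconcile_minutes → not log_out); with O(reconcile_minutes) we get O(not log_out).
Premise 6 is O(not sanitize_area → log_out); contrapositively O(not log_out → sanitize_area). Since O(not log_out) holds, K gives O(sanitize_area).
Premise 2, O(reconcile_dataset → not sanitize_area), contraposes to O(sanitize_area → not reconcile_dataset); with O(sanitize_area) we get O(not reconcile_dataset).
The contrapositive of premise 3 (O(not quarantine_badge → reconcile_dataset)) is O(not reconcile_dataset → quarantine_badge), and O(not reconcile_dataset) is already established, so O(quarantine_badge).
Premise 8 does not contribute to this derivation.
So O(quarantine_badge) holds, i.e. F(not quarantine_badge). The claim follows.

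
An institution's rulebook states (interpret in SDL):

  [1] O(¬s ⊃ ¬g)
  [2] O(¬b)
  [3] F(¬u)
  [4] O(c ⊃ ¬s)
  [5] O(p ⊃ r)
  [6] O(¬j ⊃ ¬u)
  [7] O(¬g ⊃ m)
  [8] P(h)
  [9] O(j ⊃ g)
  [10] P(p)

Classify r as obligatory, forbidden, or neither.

Premise 5 is O(p ⊃ r), but O(p) is not derivable from the premises (the permission P(p) asserts only ¬O(¬p), not O(p)), so it does not yield O(r).
No premise or chain of K-axiom applications forces O(r), and none forces O(¬r). So r is neither obligatory nor forbidden under these norms.

Neither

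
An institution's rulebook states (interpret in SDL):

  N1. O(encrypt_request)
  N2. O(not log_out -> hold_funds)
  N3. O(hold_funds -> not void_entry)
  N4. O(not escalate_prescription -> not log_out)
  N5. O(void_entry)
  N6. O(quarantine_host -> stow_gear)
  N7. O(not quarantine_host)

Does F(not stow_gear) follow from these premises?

No

Premise 6 is O(quarantine_host -> stow_gear), but O(quarantine_host) is not derivable from the premises, so it does not yield O(stow_gear).
No other premise forces O(stow_gear). An ideal world satisfying every premise can still have not stow_gear true, so F(not stow_gear) is not derivable.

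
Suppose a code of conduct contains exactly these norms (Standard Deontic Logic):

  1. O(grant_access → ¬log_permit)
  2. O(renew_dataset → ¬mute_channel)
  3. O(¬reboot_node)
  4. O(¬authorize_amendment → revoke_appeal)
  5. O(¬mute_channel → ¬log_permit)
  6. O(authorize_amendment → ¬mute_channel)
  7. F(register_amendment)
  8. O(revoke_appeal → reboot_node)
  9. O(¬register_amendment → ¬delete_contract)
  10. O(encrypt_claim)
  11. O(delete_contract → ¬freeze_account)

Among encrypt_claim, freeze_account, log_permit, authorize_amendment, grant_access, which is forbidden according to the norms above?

log_permit

Premise 3 gives O(¬reboot_node).
The contrapositive of premise 8 (O(revoke_appeal → reboot_node)) is O(¬reboot_node → ¬revoke_appeal), and O(¬reboot_node) is already established, so O(¬revoke_appeal).
The contrapositive of premise 4 (O(¬authorize_amendment → revoke_appeal)) is O(¬revoke_appeal → authorize_amendment), and O(¬revoke_appeal) is already established, so O(authorize_amendment).
With premise 6, O(authorize_amendment → ¬mute_channel), the K-axiom yields O(¬mute_channel).
Premise 5 is O(¬mute_channel → ¬log_permit); since O(¬mute_channel), deontic closure gives O(¬log_permit).
So O(¬log_permit) holds, i.e. log_permit is forbidden. None of the other listed options is forbidden under the premises.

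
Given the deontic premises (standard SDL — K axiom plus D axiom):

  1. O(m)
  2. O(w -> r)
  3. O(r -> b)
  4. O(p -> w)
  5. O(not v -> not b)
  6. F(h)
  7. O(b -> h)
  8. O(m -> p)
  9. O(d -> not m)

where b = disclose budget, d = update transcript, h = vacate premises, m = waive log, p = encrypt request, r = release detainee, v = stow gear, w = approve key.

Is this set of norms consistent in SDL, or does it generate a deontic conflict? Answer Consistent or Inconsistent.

Inconsistent

Premise 6 is F(h), i.e. O(not h).
Premise 7 is O(b -> h); contrapositively O(not h -> not b). Since O(not h) holds, K gives O(not b).
Premise 3 is O(r -> b); contrapositively O(not b -> not r). Since O(not b) holds, K gives O(not r).
The contrapositive of premise 2 (O(w -> r)) is O(not r -> not w), and O(not r) is already established, so O(not w).
Premise 4 is O(p -> w); contrapositively O(not w -> not p). Since O(not w) holds, K gives O(not p).
The contrapositive of premise 8 (O(m -> p)) is O(not p -> not m), and O(not p) is already established, so O(not m).
But premise 1 directly asserts O(m).
We now have both O(not m) and O(m) — m is simultaneously obligatory and forbidden, violating the D-axiom.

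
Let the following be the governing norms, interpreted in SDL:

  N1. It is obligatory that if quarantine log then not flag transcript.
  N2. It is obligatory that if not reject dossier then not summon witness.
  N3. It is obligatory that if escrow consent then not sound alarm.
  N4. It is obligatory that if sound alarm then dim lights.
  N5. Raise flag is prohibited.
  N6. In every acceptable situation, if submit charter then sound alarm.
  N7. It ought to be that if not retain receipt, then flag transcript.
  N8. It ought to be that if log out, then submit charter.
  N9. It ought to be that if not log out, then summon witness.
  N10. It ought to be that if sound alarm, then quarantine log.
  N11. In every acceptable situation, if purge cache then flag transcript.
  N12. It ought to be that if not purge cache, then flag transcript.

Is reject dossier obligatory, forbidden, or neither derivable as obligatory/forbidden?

Premises 12 and 11 cover both cases: O(¬purge_cache → flag_transcript) and O(purge_cache → flag_transcript). Since ¬purge_cache ∨ purge_cache is a tautology, O(flag_transcript) follows.
Premise 1, O(quarantine_log → ¬flag_transcript), contraposes to O(flag_transcript → ¬quarantine_log); with O(flag_transcript) we get O(¬quarantine_log).
Premise 10 is O(sound_alarm → quarantine_log); contrapositively O(¬quarantine_log → ¬sound_alarm). Since O(¬quarantine_log) holds, K gives O(¬sound_alarm).
Premise 6 is O(submit_charter → sound_alarm); contrapositively O(¬sound_alarm → ¬submit_charter). Since O(¬sound_alarm) holds, K gives O(¬submit_charter).
The contrapositive of premise 8 (O(log_out → submit_charter)) is O(¬submit_charter → ¬log_out), and O(¬submit_charter) is already established, so O(¬log_out).
Premise 9 is O(¬log_out → summon_witness); since O(¬log_out), deontic closure gives O(summon_witness).
Premise 2 is O(¬reject_dossier → ¬summon_witness); contrapositively O(summon_witness → reject_dossier). Since O(summon_witness) holds, K gives O(reject_dossier).
Premises 3, 4, 5, 7 do not contribute to this derivation.
Hence reject_dossier is obligatory.

Obligatory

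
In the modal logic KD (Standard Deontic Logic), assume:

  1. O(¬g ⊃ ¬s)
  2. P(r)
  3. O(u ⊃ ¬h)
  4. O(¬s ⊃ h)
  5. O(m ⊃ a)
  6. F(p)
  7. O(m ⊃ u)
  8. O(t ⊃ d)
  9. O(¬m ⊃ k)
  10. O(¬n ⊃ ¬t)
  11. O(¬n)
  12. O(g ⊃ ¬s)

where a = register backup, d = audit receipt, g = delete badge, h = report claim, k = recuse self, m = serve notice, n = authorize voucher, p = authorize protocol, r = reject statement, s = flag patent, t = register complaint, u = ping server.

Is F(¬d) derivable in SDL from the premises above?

Premise 8 is O(t ⊃ d), but O(t) is not derivable from the premises, so it does not yield O(d).
No other premise forces O(d). An ideal world satisfying every premise can still have ¬d true, so F(¬d) is not derivable.

No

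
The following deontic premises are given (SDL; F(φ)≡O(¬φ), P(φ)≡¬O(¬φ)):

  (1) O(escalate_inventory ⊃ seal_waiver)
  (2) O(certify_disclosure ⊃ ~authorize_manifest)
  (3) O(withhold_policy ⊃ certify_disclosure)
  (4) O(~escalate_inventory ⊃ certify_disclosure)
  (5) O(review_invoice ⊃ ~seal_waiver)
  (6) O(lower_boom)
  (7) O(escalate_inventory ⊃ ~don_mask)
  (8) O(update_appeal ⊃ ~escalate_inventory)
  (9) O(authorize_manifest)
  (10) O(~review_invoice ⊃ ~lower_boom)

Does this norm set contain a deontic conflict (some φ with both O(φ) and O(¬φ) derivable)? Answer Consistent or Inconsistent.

From premise 6 we have O(lower_boom).
Premise 10 is O(~review_invoice ⊃ ~lower_boom); contrapositively O(lower_boom ⊃ review_invoice). Since O(lower_boom) holds, K gives O(review_invoice).
Premise 5 is O(review_invoice ⊃ ~seal_waiver); since O(review_invoice), deontic closure gives O(~seal_waiver).
Premise 1 is O(escalate_inventory ⊃ seal_waiver); contrapositively O(~seal_waiver ⊃ ~escalate_inventory). Since O(~seal_waiver) holds, K gives O(~escalate_inventory).
With premise 4, O(~escalate_inventory ⊃ certify_disclosure), the K-axiom yields O(certify_disclosure).
Applying K to premise 2 (O(certify_disclosure ⊃ ~authorize_manifest)) and O(certify_disclosure) yields O(~authorize_manifest).
Yet premise 9 states O(authorize_manifest).
We now have both O(~authorize_manifest) and O(authorize_manifest) — authorize_manifest is simultaneously obligatory and forbidden, violating the D-axiom.

Inconsistent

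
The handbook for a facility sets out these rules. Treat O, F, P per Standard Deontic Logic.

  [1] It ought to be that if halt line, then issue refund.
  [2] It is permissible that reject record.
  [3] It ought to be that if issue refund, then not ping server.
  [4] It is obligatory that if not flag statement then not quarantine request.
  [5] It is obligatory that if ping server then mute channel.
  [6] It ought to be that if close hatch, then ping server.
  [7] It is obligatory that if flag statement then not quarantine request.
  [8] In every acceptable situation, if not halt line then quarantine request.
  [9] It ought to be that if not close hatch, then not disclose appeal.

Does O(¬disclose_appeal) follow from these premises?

Premises 7 and 4 cover both cases: O(flag_statement → ¬quarantine_request) and O(¬flag_statement → ¬quarantine_request). Since flag_statement ∨ ¬flag_statement is a tautology, O(¬quarantine_request) follows.
The contrapositive of premise 8 (O(¬halt_line → quarantine_request)) is O(¬quarantine_request → halt_line), and O(¬quarantine_request) is already established, so O(halt_line).
With premise 1, O(halt_line → issue_refund), the K-axiom yields O(issue_refund).
Applying K to premise 3 (O(issue_refund → ¬ping_server)) and O(issue_refund) yields O(¬ping_server).
The contrapositive of premise 6 (O(close_hatch → ping_server)) is O(¬ping_server → ¬close_hatch), and O(¬ping_server) is already established, so O(¬close_hatch).
With premise 9, O(¬close_hatch → ¬disclose_appeal), the K-axiom yields O(¬disclose_appeal).
Premises 2, 5 do not contribute to this derivation.
So O(¬disclose_appeal) follows.

Yes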